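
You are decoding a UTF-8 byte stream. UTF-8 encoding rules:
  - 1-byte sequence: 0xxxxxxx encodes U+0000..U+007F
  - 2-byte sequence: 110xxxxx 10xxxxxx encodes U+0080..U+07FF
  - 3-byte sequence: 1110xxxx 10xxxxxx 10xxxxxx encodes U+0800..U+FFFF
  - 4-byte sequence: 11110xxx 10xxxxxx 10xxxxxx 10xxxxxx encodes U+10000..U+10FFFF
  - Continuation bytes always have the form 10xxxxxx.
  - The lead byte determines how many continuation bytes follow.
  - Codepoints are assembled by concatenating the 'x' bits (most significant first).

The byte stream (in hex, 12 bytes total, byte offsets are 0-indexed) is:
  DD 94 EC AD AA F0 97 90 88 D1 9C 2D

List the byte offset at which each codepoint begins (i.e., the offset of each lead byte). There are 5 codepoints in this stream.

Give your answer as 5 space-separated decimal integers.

Answer: 0 2 5 9 11

Derivation:
Byte[0]=DD: 2-byte lead, need 1 cont bytes. acc=0x1D
Byte[1]=94: continuation. acc=(acc<<6)|0x14=0x754
Completed: cp=U+0754 (starts at byte 0)
Byte[2]=EC: 3-byte lead, need 2 cont bytes. acc=0xC
Byte[3]=AD: continuation. acc=(acc<<6)|0x2D=0x32D
Byte[4]=AA: continuation. acc=(acc<<6)|0x2A=0xCB6A
Completed: cp=U+CB6A (starts at byte 2)
Byte[5]=F0: 4-byte lead, need 3 cont bytes. acc=0x0
Byte[6]=97: continuation. acc=(acc<<6)|0x17=0x17
Byte[7]=90: continuation. acc=(acc<<6)|0x10=0x5D0
Byte[8]=88: continuation. acc=(acc<<6)|0x08=0x17408
Completed: cp=U+17408 (starts at byte 5)
Byte[9]=D1: 2-byte lead, need 1 cont bytes. acc=0x11
Byte[10]=9C: continuation. acc=(acc<<6)|0x1C=0x45C
Completed: cp=U+045C (starts at byte 9)
Byte[11]=2D: 1-byte ASCII. cp=U+002D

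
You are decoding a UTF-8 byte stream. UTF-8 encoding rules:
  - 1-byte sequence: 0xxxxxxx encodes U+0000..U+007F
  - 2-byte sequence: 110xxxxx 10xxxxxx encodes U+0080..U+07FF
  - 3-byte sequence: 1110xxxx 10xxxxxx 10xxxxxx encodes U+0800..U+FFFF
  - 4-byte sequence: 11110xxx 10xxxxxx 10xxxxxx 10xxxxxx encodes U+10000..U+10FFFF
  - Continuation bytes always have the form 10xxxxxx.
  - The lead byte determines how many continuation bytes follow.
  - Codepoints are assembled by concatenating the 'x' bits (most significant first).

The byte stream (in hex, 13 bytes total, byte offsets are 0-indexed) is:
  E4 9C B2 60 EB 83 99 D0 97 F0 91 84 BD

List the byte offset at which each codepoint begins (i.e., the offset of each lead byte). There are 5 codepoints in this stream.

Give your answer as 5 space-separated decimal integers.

Byte[0]=E4: 3-byte lead, need 2 cont bytes. acc=0x4
Byte[1]=9C: continuation. acc=(acc<<6)|0x1C=0x11C
Byte[2]=B2: continuation. acc=(acc<<6)|0x32=0x4732
Completed: cp=U+4732 (starts at byte 0)
Byte[3]=60: 1-byte ASCII. cp=U+0060
Byte[4]=EB: 3-byte lead, need 2 cont bytes. acc=0xB
Byte[5]=83: continuation. acc=(acc<<6)|0x03=0x2C3
Byte[6]=99: continuation. acc=(acc<<6)|0x19=0xB0D9
Completed: cp=U+B0D9 (starts at byte 4)
Byte[7]=D0: 2-byte lead, need 1 cont bytes. acc=0x10
Byte[8]=97: continuation. acc=(acc<<6)|0x17=0x417
Completed: cp=U+0417 (starts at byte 7)
Byte[9]=F0: 4-byte lead, need 3 cont bytes. acc=0x0
Byte[10]=91: continuation. acc=(acc<<6)|0x11=0x11
Byte[11]=84: continuation. acc=(acc<<6)|0x04=0x444
Byte[12]=BD: continuation. acc=(acc<<6)|0x3D=0x1113D
Completed: cp=U+1113D (starts at byte 9)

Answer: 0 3 4 7 9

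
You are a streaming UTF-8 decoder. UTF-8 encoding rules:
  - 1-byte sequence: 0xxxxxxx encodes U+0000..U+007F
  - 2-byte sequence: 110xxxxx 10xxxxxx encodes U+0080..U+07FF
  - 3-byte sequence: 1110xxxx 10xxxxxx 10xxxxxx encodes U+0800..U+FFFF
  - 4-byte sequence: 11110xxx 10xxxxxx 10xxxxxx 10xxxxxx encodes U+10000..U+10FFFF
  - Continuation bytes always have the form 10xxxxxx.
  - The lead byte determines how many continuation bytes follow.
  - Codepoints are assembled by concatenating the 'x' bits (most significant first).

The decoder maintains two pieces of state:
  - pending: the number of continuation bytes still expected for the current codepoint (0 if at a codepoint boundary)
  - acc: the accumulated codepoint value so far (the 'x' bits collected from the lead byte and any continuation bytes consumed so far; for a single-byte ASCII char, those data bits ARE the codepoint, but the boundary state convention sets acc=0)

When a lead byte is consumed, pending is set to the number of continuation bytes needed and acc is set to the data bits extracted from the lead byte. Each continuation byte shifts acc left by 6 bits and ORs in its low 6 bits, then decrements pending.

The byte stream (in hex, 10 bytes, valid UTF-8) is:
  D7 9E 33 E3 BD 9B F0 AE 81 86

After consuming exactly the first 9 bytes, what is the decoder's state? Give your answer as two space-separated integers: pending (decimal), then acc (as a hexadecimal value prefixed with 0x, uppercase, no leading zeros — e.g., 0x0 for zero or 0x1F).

Answer: 1 0xB81

Derivation:
Byte[0]=D7: 2-byte lead. pending=1, acc=0x17
Byte[1]=9E: continuation. acc=(acc<<6)|0x1E=0x5DE, pending=0
Byte[2]=33: 1-byte. pending=0, acc=0x0
Byte[3]=E3: 3-byte lead. pending=2, acc=0x3
Byte[4]=BD: continuation. acc=(acc<<6)|0x3D=0xFD, pending=1
Byte[5]=9B: continuation. acc=(acc<<6)|0x1B=0x3F5B, pending=0
Byte[6]=F0: 4-byte lead. pending=3, acc=0x0
Byte[7]=AE: continuation. acc=(acc<<6)|0x2E=0x2E, pending=2
Byte[8]=81: continuation. acc=(acc<<6)|0x01=0xB81, pending=1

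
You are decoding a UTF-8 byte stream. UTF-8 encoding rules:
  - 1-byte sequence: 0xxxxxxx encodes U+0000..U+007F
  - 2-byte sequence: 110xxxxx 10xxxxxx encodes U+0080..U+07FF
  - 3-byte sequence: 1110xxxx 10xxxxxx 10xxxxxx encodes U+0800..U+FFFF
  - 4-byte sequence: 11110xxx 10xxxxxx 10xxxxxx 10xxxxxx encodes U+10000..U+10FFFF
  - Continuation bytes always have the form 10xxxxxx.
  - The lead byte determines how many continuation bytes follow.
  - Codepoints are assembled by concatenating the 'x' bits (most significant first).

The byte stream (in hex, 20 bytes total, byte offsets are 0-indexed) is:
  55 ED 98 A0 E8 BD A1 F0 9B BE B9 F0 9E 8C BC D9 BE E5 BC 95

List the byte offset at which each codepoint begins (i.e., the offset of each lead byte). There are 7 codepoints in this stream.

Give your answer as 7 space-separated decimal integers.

Answer: 0 1 4 7 11 15 17

Derivation:
Byte[0]=55: 1-byte ASCII. cp=U+0055
Byte[1]=ED: 3-byte lead, need 2 cont bytes. acc=0xD
Byte[2]=98: continuation. acc=(acc<<6)|0x18=0x358
Byte[3]=A0: continuation. acc=(acc<<6)|0x20=0xD620
Completed: cp=U+D620 (starts at byte 1)
Byte[4]=E8: 3-byte lead, need 2 cont bytes. acc=0x8
Byte[5]=BD: continuation. acc=(acc<<6)|0x3D=0x23D
Byte[6]=A1: continuation. acc=(acc<<6)|0x21=0x8F61
Completed: cp=U+8F61 (starts at byte 4)
Byte[7]=F0: 4-byte lead, need 3 cont bytes. acc=0x0
Byte[8]=9B: continuation. acc=(acc<<6)|0x1B=0x1B
Byte[9]=BE: continuation. acc=(acc<<6)|0x3E=0x6FE
Byte[10]=B9: continuation. acc=(acc<<6)|0x39=0x1BFB9
Completed: cp=U+1BFB9 (starts at byte 7)
Byte[11]=F0: 4-byte lead, need 3 cont bytes. acc=0x0
Byte[12]=9E: continuation. acc=(acc<<6)|0x1E=0x1E
Byte[13]=8C: continuation. acc=(acc<<6)|0x0C=0x78C
Byte[14]=BC: continuation. acc=(acc<<6)|0x3C=0x1E33C
Completed: cp=U+1E33C (starts at byte 11)
Byte[15]=D9: 2-byte lead, need 1 cont bytes. acc=0x19
Byte[16]=BE: continuation. acc=(acc<<6)|0x3E=0x67E
Completed: cp=U+067E (starts at byte 15)
Byte[17]=E5: 3-byte lead, need 2 cont bytes. acc=0x5
Byte[18]=BC: continuation. acc=(acc<<6)|0x3C=0x17C
Byte[19]=95: continuation. acc=(acc<<6)|0x15=0x5F15
Completed: cp=U+5F15 (starts at byte 17)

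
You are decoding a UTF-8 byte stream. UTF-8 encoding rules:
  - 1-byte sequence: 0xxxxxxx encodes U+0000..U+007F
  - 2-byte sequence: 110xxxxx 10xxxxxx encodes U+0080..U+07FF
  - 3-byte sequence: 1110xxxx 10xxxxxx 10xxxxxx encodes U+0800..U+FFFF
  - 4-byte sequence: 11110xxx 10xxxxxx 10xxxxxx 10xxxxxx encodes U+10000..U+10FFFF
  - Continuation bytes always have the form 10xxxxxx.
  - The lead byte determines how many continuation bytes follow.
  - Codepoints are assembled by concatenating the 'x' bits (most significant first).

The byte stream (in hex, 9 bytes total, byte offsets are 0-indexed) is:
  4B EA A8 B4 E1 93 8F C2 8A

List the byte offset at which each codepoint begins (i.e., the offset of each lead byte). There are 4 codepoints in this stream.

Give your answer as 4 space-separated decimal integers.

Answer: 0 1 4 7

Derivation:
Byte[0]=4B: 1-byte ASCII. cp=U+004B
Byte[1]=EA: 3-byte lead, need 2 cont bytes. acc=0xA
Byte[2]=A8: continuation. acc=(acc<<6)|0x28=0x2A8
Byte[3]=B4: continuation. acc=(acc<<6)|0x34=0xAA34
Completed: cp=U+AA34 (starts at byte 1)
Byte[4]=E1: 3-byte lead, need 2 cont bytes. acc=0x1
Byte[5]=93: continuation. acc=(acc<<6)|0x13=0x53
Byte[6]=8F: continuation. acc=(acc<<6)|0x0F=0x14CF
Completed: cp=U+14CF (starts at byte 4)
Byte[7]=C2: 2-byte lead, need 1 cont bytes. acc=0x2
Byte[8]=8A: continuation. acc=(acc<<6)|0x0A=0x8A
Completed: cp=U+008A (starts at byte 7)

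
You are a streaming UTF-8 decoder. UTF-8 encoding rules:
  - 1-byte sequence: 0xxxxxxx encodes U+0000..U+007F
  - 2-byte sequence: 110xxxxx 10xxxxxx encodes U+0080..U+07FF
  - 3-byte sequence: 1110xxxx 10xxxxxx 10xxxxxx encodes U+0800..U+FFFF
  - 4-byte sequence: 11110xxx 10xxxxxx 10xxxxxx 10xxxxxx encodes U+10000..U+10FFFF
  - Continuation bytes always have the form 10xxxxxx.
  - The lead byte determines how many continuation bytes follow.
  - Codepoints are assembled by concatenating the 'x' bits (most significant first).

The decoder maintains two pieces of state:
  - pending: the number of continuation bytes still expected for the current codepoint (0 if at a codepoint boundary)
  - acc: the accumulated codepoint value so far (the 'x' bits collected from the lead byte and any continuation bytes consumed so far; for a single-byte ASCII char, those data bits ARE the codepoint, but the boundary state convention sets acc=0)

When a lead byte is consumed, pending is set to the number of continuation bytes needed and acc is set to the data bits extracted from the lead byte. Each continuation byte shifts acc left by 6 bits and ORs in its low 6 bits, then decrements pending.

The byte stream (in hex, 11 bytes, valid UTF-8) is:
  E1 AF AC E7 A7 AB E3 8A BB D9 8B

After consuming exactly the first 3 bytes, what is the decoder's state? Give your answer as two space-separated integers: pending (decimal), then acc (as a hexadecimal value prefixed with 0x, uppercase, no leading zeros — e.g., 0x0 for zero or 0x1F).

Byte[0]=E1: 3-byte lead. pending=2, acc=0x1
Byte[1]=AF: continuation. acc=(acc<<6)|0x2F=0x6F, pending=1
Byte[2]=AC: continuation. acc=(acc<<6)|0x2C=0x1BEC, pending=0

Answer: 0 0x1BEC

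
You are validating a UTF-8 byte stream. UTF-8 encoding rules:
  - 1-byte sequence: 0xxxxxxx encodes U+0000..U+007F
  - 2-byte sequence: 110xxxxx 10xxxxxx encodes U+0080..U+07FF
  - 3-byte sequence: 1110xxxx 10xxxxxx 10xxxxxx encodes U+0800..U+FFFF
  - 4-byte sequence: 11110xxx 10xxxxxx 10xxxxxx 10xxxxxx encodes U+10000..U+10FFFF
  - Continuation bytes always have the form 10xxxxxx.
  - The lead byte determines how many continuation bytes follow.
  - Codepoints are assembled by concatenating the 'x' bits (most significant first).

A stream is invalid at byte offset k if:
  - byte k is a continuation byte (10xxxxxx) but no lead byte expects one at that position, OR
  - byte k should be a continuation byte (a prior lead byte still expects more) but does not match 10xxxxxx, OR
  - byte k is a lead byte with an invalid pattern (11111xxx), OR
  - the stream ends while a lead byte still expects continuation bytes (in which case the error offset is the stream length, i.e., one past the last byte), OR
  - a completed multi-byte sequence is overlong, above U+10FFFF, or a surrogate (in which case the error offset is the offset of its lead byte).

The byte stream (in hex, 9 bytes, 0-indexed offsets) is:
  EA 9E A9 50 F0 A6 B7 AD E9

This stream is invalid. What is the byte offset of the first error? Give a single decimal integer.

Answer: 9

Derivation:
Byte[0]=EA: 3-byte lead, need 2 cont bytes. acc=0xA
Byte[1]=9E: continuation. acc=(acc<<6)|0x1E=0x29E
Byte[2]=A9: continuation. acc=(acc<<6)|0x29=0xA7A9
Completed: cp=U+A7A9 (starts at byte 0)
Byte[3]=50: 1-byte ASCII. cp=U+0050
Byte[4]=F0: 4-byte lead, need 3 cont bytes. acc=0x0
Byte[5]=A6: continuation. acc=(acc<<6)|0x26=0x26
Byte[6]=B7: continuation. acc=(acc<<6)|0x37=0x9B7
Byte[7]=AD: continuation. acc=(acc<<6)|0x2D=0x26DED
Completed: cp=U+26DED (starts at byte 4)
Byte[8]=E9: 3-byte lead, need 2 cont bytes. acc=0x9
Byte[9]: stream ended, expected continuation. INVALID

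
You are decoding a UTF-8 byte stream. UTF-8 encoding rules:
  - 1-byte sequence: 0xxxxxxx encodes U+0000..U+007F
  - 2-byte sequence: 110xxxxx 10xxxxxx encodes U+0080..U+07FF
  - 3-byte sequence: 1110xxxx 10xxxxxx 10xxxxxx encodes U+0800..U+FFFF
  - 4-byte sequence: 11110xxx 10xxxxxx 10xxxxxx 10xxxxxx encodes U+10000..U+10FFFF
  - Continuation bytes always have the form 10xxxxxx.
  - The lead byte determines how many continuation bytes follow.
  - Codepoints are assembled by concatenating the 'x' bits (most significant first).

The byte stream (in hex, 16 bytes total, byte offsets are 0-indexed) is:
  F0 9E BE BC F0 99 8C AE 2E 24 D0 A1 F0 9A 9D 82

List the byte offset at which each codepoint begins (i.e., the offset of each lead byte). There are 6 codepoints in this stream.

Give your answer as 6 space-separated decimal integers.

Answer: 0 4 8 9 10 12

Derivation:
Byte[0]=F0: 4-byte lead, need 3 cont bytes. acc=0x0
Byte[1]=9E: continuation. acc=(acc<<6)|0x1E=0x1E
Byte[2]=BE: continuation. acc=(acc<<6)|0x3E=0x7BE
Byte[3]=BC: continuation. acc=(acc<<6)|0x3C=0x1EFBC
Completed: cp=U+1EFBC (starts at byte 0)
Byte[4]=F0: 4-byte lead, need 3 cont bytes. acc=0x0
Byte[5]=99: continuation. acc=(acc<<6)|0x19=0x19
Byte[6]=8C: continuation. acc=(acc<<6)|0x0C=0x64C
Byte[7]=AE: continuation. acc=(acc<<6)|0x2E=0x1932E
Completed: cp=U+1932E (starts at byte 4)
Byte[8]=2E: 1-byte ASCII. cp=U+002E
Byte[9]=24: 1-byte ASCII. cp=U+0024
Byte[10]=D0: 2-byte lead, need 1 cont bytes. acc=0x10
Byte[11]=A1: continuation. acc=(acc<<6)|0x21=0x421
Completed: cp=U+0421 (starts at byte 10)
Byte[12]=F0: 4-byte lead, need 3 cont bytes. acc=0x0
Byte[13]=9A: continuation. acc=(acc<<6)|0x1A=0x1A
Byte[14]=9D: continuation. acc=(acc<<6)|0x1D=0x69D
Byte[15]=82: continuation. acc=(acc<<6)|0x02=0x1A742
Completed: cp=U+1A742 (starts at byte 12)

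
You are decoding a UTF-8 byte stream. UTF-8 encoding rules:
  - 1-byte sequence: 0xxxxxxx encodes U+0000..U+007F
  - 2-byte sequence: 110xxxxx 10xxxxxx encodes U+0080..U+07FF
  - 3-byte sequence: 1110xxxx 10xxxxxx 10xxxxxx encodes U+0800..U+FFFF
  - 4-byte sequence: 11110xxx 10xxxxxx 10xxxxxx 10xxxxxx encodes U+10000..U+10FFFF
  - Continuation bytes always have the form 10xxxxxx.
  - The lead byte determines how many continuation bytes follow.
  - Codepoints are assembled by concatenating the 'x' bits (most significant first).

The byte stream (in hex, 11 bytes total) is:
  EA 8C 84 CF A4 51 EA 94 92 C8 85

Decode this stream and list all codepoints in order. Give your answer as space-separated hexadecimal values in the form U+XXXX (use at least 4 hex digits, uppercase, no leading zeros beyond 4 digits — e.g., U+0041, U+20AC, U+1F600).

Byte[0]=EA: 3-byte lead, need 2 cont bytes. acc=0xA
Byte[1]=8C: continuation. acc=(acc<<6)|0x0C=0x28C
Byte[2]=84: continuation. acc=(acc<<6)|0x04=0xA304
Completed: cp=U+A304 (starts at byte 0)
Byte[3]=CF: 2-byte lead, need 1 cont bytes. acc=0xF
Byte[4]=A4: continuation. acc=(acc<<6)|0x24=0x3E4
Completed: cp=U+03E4 (starts at byte 3)
Byte[5]=51: 1-byte ASCII. cp=U+0051
Byte[6]=EA: 3-byte lead, need 2 cont bytes. acc=0xA
Byte[7]=94: continuation. acc=(acc<<6)|0x14=0x294
Byte[8]=92: continuation. acc=(acc<<6)|0x12=0xA512
Completed: cp=U+A512 (starts at byte 6)
Byte[9]=C8: 2-byte lead, need 1 cont bytes. acc=0x8
Byte[10]=85: continuation. acc=(acc<<6)|0x05=0x205
Completed: cp=U+0205 (starts at byte 9)

Answer: U+A304 U+03E4 U+0051 U+A512 U+0205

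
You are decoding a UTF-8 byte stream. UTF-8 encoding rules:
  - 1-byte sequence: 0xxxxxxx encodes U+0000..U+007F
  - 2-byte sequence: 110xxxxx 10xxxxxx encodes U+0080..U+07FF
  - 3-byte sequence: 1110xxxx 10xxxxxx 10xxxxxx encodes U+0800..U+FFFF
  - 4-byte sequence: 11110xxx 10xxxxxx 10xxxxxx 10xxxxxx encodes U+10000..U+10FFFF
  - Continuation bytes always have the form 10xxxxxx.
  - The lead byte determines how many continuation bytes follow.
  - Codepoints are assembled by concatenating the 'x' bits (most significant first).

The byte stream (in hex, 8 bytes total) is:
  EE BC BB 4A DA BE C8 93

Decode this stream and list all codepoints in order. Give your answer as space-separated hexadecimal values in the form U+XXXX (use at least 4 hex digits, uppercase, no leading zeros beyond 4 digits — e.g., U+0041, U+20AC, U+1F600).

Answer: U+EF3B U+004A U+06BE U+0213

Derivation:
Byte[0]=EE: 3-byte lead, need 2 cont bytes. acc=0xE
Byte[1]=BC: continuation. acc=(acc<<6)|0x3C=0x3BC
Byte[2]=BB: continuation. acc=(acc<<6)|0x3B=0xEF3B
Completed: cp=U+EF3B (starts at byte 0)
Byte[3]=4A: 1-byte ASCII. cp=U+004A
Byte[4]=DA: 2-byte lead, need 1 cont bytes. acc=0x1A
Byte[5]=BE: continuation. acc=(acc<<6)|0x3E=0x6BE
Completed: cp=U+06BE (starts at byte 4)
Byte[6]=C8: 2-byte lead, need 1 cont bytes. acc=0x8
Byte[7]=93: continuation. acc=(acc<<6)|0x13=0x213
Completed: cp=U+0213 (starts at byte 6)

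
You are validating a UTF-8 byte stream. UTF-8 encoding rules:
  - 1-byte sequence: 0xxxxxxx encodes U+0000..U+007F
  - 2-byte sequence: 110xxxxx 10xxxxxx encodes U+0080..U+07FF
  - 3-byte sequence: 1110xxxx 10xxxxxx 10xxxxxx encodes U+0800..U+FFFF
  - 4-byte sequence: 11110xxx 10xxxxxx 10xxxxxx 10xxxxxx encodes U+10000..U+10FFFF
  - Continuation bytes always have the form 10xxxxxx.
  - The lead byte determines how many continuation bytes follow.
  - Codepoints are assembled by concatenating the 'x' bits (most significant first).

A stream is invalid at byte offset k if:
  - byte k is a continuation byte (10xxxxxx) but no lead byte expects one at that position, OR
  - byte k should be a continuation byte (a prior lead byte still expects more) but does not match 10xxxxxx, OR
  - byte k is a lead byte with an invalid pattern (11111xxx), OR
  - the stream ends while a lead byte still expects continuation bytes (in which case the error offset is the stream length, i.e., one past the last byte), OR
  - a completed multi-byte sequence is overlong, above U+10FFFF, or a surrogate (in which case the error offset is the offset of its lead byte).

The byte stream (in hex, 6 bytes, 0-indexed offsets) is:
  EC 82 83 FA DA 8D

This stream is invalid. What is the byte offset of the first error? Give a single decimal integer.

Answer: 3

Derivation:
Byte[0]=EC: 3-byte lead, need 2 cont bytes. acc=0xC
Byte[1]=82: continuation. acc=(acc<<6)|0x02=0x302
Byte[2]=83: continuation. acc=(acc<<6)|0x03=0xC083
Completed: cp=U+C083 (starts at byte 0)
Byte[3]=FA: INVALID lead byte (not 0xxx/110x/1110/11110)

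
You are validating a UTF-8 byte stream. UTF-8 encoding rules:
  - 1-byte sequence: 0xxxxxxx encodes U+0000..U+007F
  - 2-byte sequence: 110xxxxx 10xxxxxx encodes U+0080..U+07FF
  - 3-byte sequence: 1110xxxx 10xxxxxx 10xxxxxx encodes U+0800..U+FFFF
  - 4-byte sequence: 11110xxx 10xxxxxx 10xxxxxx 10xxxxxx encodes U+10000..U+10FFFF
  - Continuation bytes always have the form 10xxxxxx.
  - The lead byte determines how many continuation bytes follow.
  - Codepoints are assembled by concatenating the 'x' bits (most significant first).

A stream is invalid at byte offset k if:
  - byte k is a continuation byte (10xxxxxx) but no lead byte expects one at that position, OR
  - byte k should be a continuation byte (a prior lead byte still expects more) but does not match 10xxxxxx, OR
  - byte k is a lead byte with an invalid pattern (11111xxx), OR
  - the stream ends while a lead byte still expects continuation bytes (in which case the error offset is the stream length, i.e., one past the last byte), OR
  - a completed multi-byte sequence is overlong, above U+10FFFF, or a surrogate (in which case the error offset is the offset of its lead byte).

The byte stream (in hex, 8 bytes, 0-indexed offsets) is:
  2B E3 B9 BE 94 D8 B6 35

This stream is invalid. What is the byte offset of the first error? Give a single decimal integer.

Answer: 4

Derivation:
Byte[0]=2B: 1-byte ASCII. cp=U+002B
Byte[1]=E3: 3-byte lead, need 2 cont bytes. acc=0x3
Byte[2]=B9: continuation. acc=(acc<<6)|0x39=0xF9
Byte[3]=BE: continuation. acc=(acc<<6)|0x3E=0x3E7E
Completed: cp=U+3E7E (starts at byte 1)
Byte[4]=94: INVALID lead byte (not 0xxx/110x/1110/11110)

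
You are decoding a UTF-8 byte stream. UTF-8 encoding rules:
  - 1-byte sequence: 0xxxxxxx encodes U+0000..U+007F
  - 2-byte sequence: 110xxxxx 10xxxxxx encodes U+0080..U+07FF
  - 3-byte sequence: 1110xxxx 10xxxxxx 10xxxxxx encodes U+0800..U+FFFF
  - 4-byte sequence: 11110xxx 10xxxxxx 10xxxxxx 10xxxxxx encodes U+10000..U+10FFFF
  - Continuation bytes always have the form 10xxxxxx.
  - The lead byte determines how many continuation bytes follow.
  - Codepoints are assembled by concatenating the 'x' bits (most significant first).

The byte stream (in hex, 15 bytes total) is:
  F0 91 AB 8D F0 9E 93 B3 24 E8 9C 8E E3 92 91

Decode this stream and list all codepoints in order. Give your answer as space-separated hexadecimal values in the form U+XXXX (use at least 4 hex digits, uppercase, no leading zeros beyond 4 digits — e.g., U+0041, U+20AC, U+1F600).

Byte[0]=F0: 4-byte lead, need 3 cont bytes. acc=0x0
Byte[1]=91: continuation. acc=(acc<<6)|0x11=0x11
Byte[2]=AB: continuation. acc=(acc<<6)|0x2B=0x46B
Byte[3]=8D: continuation. acc=(acc<<6)|0x0D=0x11ACD
Completed: cp=U+11ACD (starts at byte 0)
Byte[4]=F0: 4-byte lead, need 3 cont bytes. acc=0x0
Byte[5]=9E: continuation. acc=(acc<<6)|0x1E=0x1E
Byte[6]=93: continuation. acc=(acc<<6)|0x13=0x793
Byte[7]=B3: continuation. acc=(acc<<6)|0x33=0x1E4F3
Completed: cp=U+1E4F3 (starts at byte 4)
Byte[8]=24: 1-byte ASCII. cp=U+0024
Byte[9]=E8: 3-byte lead, need 2 cont bytes. acc=0x8
Byte[10]=9C: continuation. acc=(acc<<6)|0x1C=0x21C
Byte[11]=8E: continuation. acc=(acc<<6)|0x0E=0x870E
Completed: cp=U+870E (starts at byte 9)
Byte[12]=E3: 3-byte lead, need 2 cont bytes. acc=0x3
Byte[13]=92: continuation. acc=(acc<<6)|0x12=0xD2
Byte[14]=91: continuation. acc=(acc<<6)|0x11=0x3491
Completed: cp=U+3491 (starts at byte 12)

Answer: U+11ACD U+1E4F3 U+0024 U+870E U+3491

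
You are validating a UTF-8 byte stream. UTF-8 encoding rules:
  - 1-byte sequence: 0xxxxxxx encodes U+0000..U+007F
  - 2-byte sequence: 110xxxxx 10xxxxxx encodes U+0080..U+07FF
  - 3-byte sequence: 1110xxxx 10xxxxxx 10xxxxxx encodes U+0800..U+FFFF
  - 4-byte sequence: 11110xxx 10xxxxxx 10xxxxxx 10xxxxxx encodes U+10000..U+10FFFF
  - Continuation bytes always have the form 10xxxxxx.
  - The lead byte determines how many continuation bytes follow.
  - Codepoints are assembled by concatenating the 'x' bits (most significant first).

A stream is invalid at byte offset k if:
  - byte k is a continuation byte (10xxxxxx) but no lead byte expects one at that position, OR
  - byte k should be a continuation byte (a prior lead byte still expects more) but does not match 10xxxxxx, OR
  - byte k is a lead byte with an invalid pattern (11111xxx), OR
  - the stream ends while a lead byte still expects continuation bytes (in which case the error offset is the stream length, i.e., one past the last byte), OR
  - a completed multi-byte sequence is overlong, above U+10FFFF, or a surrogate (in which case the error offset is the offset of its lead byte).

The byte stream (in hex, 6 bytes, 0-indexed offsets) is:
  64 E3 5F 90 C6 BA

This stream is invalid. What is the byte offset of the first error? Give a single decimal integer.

Answer: 2

Derivation:
Byte[0]=64: 1-byte ASCII. cp=U+0064
Byte[1]=E3: 3-byte lead, need 2 cont bytes. acc=0x3
Byte[2]=5F: expected 10xxxxxx continuation. INVALID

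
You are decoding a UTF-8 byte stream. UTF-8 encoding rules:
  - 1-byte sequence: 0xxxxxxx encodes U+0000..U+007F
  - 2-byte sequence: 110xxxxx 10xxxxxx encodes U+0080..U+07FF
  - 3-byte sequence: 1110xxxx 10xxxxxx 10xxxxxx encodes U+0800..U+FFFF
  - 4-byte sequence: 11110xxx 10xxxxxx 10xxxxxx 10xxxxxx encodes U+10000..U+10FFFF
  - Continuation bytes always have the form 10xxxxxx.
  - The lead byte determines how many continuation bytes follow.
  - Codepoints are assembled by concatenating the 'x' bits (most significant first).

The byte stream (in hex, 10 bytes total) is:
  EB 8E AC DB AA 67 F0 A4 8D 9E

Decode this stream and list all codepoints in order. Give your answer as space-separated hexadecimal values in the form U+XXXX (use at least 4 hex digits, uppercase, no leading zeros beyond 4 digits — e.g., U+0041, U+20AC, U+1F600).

Answer: U+B3AC U+06EA U+0067 U+2435E

Derivation:
Byte[0]=EB: 3-byte lead, need 2 cont bytes. acc=0xB
Byte[1]=8E: continuation. acc=(acc<<6)|0x0E=0x2CE
Byte[2]=AC: continuation. acc=(acc<<6)|0x2C=0xB3AC
Completed: cp=U+B3AC (starts at byte 0)
Byte[3]=DB: 2-byte lead, need 1 cont bytes. acc=0x1B
Byte[4]=AA: continuation. acc=(acc<<6)|0x2A=0x6EA
Completed: cp=U+06EA (starts at byte 3)
Byte[5]=67: 1-byte ASCII. cp=U+0067
Byte[6]=F0: 4-byte lead, need 3 cont bytes. acc=0x0
Byte[7]=A4: continuation. acc=(acc<<6)|0x24=0x24
Byte[8]=8D: continuation. acc=(acc<<6)|0x0D=0x90D
Byte[9]=9E: continuation. acc=(acc<<6)|0x1E=0x2435E
Completed: cp=U+2435E (starts at byte 6)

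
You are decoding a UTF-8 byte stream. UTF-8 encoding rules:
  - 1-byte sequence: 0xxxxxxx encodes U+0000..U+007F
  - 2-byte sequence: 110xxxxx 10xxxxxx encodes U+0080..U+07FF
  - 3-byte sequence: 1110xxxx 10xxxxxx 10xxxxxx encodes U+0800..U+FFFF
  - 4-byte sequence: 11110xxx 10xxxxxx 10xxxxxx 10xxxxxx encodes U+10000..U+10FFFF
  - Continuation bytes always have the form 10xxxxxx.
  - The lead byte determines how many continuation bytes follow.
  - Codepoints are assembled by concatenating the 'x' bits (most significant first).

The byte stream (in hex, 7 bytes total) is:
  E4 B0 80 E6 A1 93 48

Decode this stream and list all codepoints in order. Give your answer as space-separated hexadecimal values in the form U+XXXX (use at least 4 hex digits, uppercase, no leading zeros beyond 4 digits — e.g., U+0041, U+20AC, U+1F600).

Answer: U+4C00 U+6853 U+0048

Derivation:
Byte[0]=E4: 3-byte lead, need 2 cont bytes. acc=0x4
Byte[1]=B0: continuation. acc=(acc<<6)|0x30=0x130
Byte[2]=80: continuation. acc=(acc<<6)|0x00=0x4C00
Completed: cp=U+4C00 (starts at byte 0)
Byte[3]=E6: 3-byte lead, need 2 cont bytes. acc=0x6
Byte[4]=A1: continuation. acc=(acc<<6)|0x21=0x1A1
Byte[5]=93: continuation. acc=(acc<<6)|0x13=0x6853
Completed: cp=U+6853 (starts at byte 3)
Byte[6]=48: 1-byte ASCII. cp=U+0048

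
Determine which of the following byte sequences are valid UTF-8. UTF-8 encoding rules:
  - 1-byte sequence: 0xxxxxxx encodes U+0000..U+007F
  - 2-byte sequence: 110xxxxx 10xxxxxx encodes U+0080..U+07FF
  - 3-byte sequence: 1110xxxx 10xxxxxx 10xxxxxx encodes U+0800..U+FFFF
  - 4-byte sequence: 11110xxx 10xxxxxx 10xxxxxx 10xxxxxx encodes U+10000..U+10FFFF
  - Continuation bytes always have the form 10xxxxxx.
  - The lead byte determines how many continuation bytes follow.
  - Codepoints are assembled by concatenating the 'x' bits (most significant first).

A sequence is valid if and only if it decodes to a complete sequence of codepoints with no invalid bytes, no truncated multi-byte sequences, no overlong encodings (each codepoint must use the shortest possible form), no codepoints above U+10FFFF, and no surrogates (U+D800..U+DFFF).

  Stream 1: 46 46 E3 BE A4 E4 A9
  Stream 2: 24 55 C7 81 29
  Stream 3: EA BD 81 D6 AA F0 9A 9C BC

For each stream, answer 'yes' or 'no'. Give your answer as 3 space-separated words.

Answer: no yes yes

Derivation:
Stream 1: error at byte offset 7. INVALID
Stream 2: decodes cleanly. VALID
Stream 3: decodes cleanly. VALID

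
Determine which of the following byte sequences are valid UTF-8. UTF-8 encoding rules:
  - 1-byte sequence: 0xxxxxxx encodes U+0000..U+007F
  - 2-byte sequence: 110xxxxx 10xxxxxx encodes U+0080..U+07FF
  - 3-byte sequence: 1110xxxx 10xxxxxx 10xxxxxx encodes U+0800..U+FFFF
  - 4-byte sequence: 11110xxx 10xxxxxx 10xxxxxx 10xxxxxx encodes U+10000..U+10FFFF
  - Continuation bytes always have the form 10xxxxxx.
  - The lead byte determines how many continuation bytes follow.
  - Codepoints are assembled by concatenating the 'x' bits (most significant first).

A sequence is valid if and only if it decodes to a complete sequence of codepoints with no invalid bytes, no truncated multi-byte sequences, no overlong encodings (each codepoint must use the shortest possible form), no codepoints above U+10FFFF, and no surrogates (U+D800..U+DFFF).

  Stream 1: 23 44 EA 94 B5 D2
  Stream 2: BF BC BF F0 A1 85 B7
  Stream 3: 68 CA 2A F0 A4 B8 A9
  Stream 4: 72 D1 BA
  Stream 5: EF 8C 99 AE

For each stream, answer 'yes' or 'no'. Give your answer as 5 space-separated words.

Answer: no no no yes no

Derivation:
Stream 1: error at byte offset 6. INVALID
Stream 2: error at byte offset 0. INVALID
Stream 3: error at byte offset 2. INVALID
Stream 4: decodes cleanly. VALID
Stream 5: error at byte offset 3. INVALID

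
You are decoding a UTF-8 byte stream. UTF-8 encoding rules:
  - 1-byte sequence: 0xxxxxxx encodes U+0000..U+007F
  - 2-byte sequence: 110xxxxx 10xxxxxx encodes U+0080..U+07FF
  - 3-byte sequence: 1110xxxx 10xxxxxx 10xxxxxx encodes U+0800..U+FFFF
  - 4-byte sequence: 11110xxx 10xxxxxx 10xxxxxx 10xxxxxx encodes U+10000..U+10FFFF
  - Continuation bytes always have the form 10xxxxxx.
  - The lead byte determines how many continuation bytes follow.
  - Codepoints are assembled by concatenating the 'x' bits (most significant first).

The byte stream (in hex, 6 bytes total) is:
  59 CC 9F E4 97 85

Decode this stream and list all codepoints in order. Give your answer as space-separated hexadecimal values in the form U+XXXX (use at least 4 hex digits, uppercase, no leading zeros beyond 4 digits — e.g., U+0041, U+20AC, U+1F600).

Byte[0]=59: 1-byte ASCII. cp=U+0059
Byte[1]=CC: 2-byte lead, need 1 cont bytes. acc=0xC
Byte[2]=9F: continuation. acc=(acc<<6)|0x1F=0x31F
Completed: cp=U+031F (starts at byte 1)
Byte[3]=E4: 3-byte lead, need 2 cont bytes. acc=0x4
Byte[4]=97: continuation. acc=(acc<<6)|0x17=0x117
Byte[5]=85: continuation. acc=(acc<<6)|0x05=0x45C5
Completed: cp=U+45C5 (starts at byte 3)

Answer: U+0059 U+031F U+45C5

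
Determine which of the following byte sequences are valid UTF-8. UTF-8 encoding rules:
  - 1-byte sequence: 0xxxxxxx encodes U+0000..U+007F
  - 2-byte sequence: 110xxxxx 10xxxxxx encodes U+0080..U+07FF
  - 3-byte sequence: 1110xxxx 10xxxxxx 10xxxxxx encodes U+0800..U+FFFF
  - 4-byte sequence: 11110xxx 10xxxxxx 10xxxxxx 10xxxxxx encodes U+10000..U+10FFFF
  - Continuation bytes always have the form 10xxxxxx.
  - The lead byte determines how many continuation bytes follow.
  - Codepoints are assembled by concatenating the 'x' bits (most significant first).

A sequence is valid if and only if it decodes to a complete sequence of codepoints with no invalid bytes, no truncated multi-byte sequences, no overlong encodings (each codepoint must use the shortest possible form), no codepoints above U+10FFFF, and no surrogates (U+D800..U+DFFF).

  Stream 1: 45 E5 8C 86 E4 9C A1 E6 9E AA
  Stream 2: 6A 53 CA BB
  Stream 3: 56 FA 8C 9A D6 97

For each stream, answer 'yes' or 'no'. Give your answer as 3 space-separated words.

Stream 1: decodes cleanly. VALID
Stream 2: decodes cleanly. VALID
Stream 3: error at byte offset 1. INVALID

Answer: yes yes no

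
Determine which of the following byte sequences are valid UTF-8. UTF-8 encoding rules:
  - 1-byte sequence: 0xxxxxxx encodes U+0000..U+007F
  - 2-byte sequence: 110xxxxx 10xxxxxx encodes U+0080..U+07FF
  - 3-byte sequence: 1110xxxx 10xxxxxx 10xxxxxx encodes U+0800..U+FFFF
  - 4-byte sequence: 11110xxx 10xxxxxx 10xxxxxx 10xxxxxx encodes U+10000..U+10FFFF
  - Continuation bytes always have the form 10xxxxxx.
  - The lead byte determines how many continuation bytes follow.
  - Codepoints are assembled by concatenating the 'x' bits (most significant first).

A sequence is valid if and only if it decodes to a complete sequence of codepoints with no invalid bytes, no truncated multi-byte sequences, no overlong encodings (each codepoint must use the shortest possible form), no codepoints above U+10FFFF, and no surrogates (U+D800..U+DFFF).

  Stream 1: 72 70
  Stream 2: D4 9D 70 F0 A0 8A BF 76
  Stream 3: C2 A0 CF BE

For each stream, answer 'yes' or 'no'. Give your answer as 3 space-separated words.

Stream 1: decodes cleanly. VALID
Stream 2: decodes cleanly. VALID
Stream 3: decodes cleanly. VALID

Answer: yes yes yes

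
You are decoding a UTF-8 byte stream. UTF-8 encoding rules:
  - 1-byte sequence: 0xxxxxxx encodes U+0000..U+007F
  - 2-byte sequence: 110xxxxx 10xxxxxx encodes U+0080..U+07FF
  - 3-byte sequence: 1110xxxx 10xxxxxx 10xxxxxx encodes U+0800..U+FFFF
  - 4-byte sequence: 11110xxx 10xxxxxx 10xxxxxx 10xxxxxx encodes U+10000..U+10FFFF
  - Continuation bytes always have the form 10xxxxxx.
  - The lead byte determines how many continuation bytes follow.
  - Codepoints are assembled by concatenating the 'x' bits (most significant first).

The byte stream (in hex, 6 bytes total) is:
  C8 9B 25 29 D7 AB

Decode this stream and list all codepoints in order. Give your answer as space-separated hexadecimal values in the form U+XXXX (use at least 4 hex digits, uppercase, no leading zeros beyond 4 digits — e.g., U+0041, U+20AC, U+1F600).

Byte[0]=C8: 2-byte lead, need 1 cont bytes. acc=0x8
Byte[1]=9B: continuation. acc=(acc<<6)|0x1B=0x21B
Completed: cp=U+021B (starts at byte 0)
Byte[2]=25: 1-byte ASCII. cp=U+0025
Byte[3]=29: 1-byte ASCII. cp=U+0029
Byte[4]=D7: 2-byte lead, need 1 cont bytes. acc=0x17
Byte[5]=AB: continuation. acc=(acc<<6)|0x2B=0x5EB
Completed: cp=U+05EB (starts at byte 4)

Answer: U+021B U+0025 U+0029 U+05EB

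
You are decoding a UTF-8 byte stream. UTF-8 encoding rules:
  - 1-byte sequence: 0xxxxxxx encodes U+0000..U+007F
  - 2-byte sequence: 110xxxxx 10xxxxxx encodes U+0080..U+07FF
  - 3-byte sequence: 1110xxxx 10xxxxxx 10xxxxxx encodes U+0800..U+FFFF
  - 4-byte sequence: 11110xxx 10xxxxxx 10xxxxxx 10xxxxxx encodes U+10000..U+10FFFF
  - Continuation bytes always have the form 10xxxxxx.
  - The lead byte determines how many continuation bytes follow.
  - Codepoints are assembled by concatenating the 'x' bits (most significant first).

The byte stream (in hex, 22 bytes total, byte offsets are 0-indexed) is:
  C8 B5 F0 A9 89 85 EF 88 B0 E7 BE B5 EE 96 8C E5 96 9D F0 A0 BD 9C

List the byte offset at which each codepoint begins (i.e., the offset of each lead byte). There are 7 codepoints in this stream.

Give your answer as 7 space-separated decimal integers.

Byte[0]=C8: 2-byte lead, need 1 cont bytes. acc=0x8
Byte[1]=B5: continuation. acc=(acc<<6)|0x35=0x235
Completed: cp=U+0235 (starts at byte 0)
Byte[2]=F0: 4-byte lead, need 3 cont bytes. acc=0x0
Byte[3]=A9: continuation. acc=(acc<<6)|0x29=0x29
Byte[4]=89: continuation. acc=(acc<<6)|0x09=0xA49
Byte[5]=85: continuation. acc=(acc<<6)|0x05=0x29245
Completed: cp=U+29245 (starts at byte 2)
Byte[6]=EF: 3-byte lead, need 2 cont bytes. acc=0xF
Byte[7]=88: continuation. acc=(acc<<6)|0x08=0x3C8
Byte[8]=B0: continuation. acc=(acc<<6)|0x30=0xF230
Completed: cp=U+F230 (starts at byte 6)
Byte[9]=E7: 3-byte lead, need 2 cont bytes. acc=0x7
Byte[10]=BE: continuation. acc=(acc<<6)|0x3E=0x1FE
Byte[11]=B5: continuation. acc=(acc<<6)|0x35=0x7FB5
Completed: cp=U+7FB5 (starts at byte 9)
Byte[12]=EE: 3-byte lead, need 2 cont bytes. acc=0xE
Byte[13]=96: continuation. acc=(acc<<6)|0x16=0x396
Byte[14]=8C: continuation. acc=(acc<<6)|0x0C=0xE58C
Completed: cp=U+E58C (starts at byte 12)
Byte[15]=E5: 3-byte lead, need 2 cont bytes. acc=0x5
Byte[16]=96: continuation. acc=(acc<<6)|0x16=0x156
Byte[17]=9D: continuation. acc=(acc<<6)|0x1D=0x559D
Completed: cp=U+559D (starts at byte 15)
Byte[18]=F0: 4-byte lead, need 3 cont bytes. acc=0x0
Byte[19]=A0: continuation. acc=(acc<<6)|0x20=0x20
Byte[20]=BD: continuation. acc=(acc<<6)|0x3D=0x83D
Byte[21]=9C: continuation. acc=(acc<<6)|0x1C=0x20F5C
Completed: cp=U+20F5C (starts at byte 18)

Answer: 0 2 6 9 12 15 18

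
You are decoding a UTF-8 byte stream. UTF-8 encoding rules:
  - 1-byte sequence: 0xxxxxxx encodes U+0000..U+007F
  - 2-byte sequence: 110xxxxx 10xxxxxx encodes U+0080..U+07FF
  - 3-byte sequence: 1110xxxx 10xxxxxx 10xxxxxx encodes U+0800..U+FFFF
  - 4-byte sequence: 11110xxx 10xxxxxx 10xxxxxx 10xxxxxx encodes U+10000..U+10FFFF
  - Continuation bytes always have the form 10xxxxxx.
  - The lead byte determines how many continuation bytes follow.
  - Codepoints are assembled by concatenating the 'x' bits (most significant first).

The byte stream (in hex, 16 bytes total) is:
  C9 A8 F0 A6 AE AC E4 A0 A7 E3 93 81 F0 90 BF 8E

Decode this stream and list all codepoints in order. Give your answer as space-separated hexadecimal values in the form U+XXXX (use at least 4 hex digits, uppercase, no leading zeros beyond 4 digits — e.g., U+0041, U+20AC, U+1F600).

Byte[0]=C9: 2-byte lead, need 1 cont bytes. acc=0x9
Byte[1]=A8: continuation. acc=(acc<<6)|0x28=0x268
Completed: cp=U+0268 (starts at byte 0)
Byte[2]=F0: 4-byte lead, need 3 cont bytes. acc=0x0
Byte[3]=A6: continuation. acc=(acc<<6)|0x26=0x26
Byte[4]=AE: continuation. acc=(acc<<6)|0x2E=0x9AE
Byte[5]=AC: continuation. acc=(acc<<6)|0x2C=0x26BAC
Completed: cp=U+26BAC (starts at byte 2)
Byte[6]=E4: 3-byte lead, need 2 cont bytes. acc=0x4
Byte[7]=A0: continuation. acc=(acc<<6)|0x20=0x120
Byte[8]=A7: continuation. acc=(acc<<6)|0x27=0x4827
Completed: cp=U+4827 (starts at byte 6)
Byte[9]=E3: 3-byte lead, need 2 cont bytes. acc=0x3
Byte[10]=93: continuation. acc=(acc<<6)|0x13=0xD3
Byte[11]=81: continuation. acc=(acc<<6)|0x01=0x34C1
Completed: cp=U+34C1 (starts at byte 9)
Byte[12]=F0: 4-byte lead, need 3 cont bytes. acc=0x0
Byte[13]=90: continuation. acc=(acc<<6)|0x10=0x10
Byte[14]=BF: continuation. acc=(acc<<6)|0x3F=0x43F
Byte[15]=8E: continuation. acc=(acc<<6)|0x0E=0x10FCE
Completed: cp=U+10FCE (starts at byte 12)

Answer: U+0268 U+26BAC U+4827 U+34C1 U+10FCE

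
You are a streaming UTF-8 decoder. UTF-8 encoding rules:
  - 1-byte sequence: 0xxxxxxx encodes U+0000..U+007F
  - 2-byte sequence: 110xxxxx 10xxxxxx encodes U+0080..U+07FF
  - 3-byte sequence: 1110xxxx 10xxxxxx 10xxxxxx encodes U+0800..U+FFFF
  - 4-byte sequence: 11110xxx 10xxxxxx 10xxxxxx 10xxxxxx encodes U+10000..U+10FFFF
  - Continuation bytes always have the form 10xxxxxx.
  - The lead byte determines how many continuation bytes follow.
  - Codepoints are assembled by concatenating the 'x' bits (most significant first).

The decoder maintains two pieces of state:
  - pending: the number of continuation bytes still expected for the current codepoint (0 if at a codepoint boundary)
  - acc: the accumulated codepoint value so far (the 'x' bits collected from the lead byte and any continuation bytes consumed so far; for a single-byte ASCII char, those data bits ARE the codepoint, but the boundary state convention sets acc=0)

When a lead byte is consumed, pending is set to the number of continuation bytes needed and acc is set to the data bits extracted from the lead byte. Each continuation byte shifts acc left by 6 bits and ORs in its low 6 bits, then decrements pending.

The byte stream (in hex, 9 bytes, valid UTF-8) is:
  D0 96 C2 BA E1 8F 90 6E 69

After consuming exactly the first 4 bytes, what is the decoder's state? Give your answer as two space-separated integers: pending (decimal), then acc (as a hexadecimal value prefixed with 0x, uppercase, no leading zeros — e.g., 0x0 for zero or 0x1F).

Answer: 0 0xBA

Derivation:
Byte[0]=D0: 2-byte lead. pending=1, acc=0x10
Byte[1]=96: continuation. acc=(acc<<6)|0x16=0x416, pending=0
Byte[2]=C2: 2-byte lead. pending=1, acc=0x2
Byte[3]=BA: continuation. acc=(acc<<6)|0x3A=0xBA, pending=0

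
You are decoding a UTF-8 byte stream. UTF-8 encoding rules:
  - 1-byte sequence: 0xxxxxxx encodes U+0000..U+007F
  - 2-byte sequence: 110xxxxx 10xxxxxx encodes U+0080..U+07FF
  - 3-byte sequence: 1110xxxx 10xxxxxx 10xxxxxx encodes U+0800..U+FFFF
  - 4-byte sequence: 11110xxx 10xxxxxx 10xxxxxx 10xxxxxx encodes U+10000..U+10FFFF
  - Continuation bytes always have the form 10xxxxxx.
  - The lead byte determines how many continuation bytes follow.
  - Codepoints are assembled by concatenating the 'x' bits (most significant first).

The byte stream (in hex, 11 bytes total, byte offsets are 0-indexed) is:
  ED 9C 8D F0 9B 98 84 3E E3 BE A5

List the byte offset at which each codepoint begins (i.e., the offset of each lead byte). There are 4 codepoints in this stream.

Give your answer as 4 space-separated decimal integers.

Answer: 0 3 7 8

Derivation:
Byte[0]=ED: 3-byte lead, need 2 cont bytes. acc=0xD
Byte[1]=9C: continuation. acc=(acc<<6)|0x1C=0x35C
Byte[2]=8D: continuation. acc=(acc<<6)|0x0D=0xD70D
Completed: cp=U+D70D (starts at byte 0)
Byte[3]=F0: 4-byte lead, need 3 cont bytes. acc=0x0
Byte[4]=9B: continuation. acc=(acc<<6)|0x1B=0x1B
Byte[5]=98: continuation. acc=(acc<<6)|0x18=0x6D8
Byte[6]=84: continuation. acc=(acc<<6)|0x04=0x1B604
Completed: cp=U+1B604 (starts at byte 3)
Byte[7]=3E: 1-byte ASCII. cp=U+003E
Byte[8]=E3: 3-byte lead, need 2 cont bytes. acc=0x3
Byte[9]=BE: continuation. acc=(acc<<6)|0x3E=0xFE
Byte[10]=A5: continuation. acc=(acc<<6)|0x25=0x3FA5
Completed: cp=U+3FA5 (starts at byte 8)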